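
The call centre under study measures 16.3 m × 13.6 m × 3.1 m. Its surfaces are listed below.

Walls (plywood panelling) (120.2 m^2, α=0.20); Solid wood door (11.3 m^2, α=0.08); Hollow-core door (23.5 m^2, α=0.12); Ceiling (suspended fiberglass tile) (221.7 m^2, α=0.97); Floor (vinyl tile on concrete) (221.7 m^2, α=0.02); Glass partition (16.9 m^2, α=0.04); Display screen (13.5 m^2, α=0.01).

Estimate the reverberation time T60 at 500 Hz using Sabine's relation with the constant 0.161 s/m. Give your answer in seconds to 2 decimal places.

A = Σ Sᵢαᵢ = 120.2·0.20 + 11.3·0.08 + 23.5·0.12 + 221.7·0.97 + 221.7·0.02 + 16.9·0.04 + 13.5·0.01 = 248.058 sabins.
V = 16.3·13.6·3.1 = 687.208 m³.
T = 0.161 V/A = 0.161·687.208/248.058 = 0.45 s.

0.45 s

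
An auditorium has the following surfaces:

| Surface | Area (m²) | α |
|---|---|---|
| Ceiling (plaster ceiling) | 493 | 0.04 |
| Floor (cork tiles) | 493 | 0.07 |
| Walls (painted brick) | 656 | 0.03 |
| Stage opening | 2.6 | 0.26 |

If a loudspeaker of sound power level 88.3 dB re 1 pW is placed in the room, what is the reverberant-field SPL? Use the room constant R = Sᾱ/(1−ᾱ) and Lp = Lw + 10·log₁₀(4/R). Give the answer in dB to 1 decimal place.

75.4 dB

Σ(Sᵢαᵢ) = 493×0.04 + 493×0.07 + 656×0.03 + 2.6×0.26 = 74.586; total area S = 1644.6 m².
ᾱ = 0.0454, so room constant R = A/(1−ᾱ) = 78.133 m².
Lp = 88.3 + 10·log₁₀(4/78.133) = 88.3 + (-12.91) = 75.4 dB.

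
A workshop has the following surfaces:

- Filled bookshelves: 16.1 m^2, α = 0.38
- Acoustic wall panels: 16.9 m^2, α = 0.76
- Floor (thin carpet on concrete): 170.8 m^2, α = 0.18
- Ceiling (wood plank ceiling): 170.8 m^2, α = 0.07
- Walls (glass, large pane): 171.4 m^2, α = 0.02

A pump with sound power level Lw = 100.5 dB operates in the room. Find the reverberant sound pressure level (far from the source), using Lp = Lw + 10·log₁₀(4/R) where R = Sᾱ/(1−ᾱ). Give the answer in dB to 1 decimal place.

87.8 dB

A = 65.090 sabins; S = 546.0 m^2.
ᾱ = 0.1192, so room constant R = A/(1−ᾱ) = 73.899 m^2.
Lp = Lw + 10 log₁₀(4/R) = 100.5 -12.67 = 87.8 dB.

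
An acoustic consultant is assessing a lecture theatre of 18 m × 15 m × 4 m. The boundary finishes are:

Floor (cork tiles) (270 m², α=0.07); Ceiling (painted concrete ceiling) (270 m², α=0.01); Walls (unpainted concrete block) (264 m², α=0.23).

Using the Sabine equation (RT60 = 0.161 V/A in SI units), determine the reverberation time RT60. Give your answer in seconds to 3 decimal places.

Total absorption A = 270·0.07 + 270·0.01 + 264·0.23
  = 18.900 + 2.700 + 60.720 = 82.320 m² sabins.
V = 18·15·4 = 1080 m³.
T = 0.161 V/A = 0.161·1080/82.320 = 2.112 s.

2.112 s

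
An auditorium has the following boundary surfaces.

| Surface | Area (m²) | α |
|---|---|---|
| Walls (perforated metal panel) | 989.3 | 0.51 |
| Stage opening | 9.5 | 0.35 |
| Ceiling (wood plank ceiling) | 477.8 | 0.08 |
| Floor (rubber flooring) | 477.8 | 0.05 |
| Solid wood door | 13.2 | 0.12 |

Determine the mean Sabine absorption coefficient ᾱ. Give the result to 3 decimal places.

0.290

Total surface area S = 1967.6 m².
Σ(Sᵢαᵢ) = 989.3×0.51 + 9.5×0.35 + 477.8×0.08 + 477.8×0.05 + 13.2×0.12 = 571.566.
ᾱ = A/S = 0.290.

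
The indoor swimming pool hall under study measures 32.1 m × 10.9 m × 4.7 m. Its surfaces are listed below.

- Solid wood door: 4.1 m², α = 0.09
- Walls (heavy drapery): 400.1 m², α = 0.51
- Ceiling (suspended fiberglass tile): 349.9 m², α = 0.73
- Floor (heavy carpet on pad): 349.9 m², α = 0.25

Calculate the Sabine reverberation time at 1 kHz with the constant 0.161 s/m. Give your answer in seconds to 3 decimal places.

0.484 s

A = Σ Sᵢαᵢ = 4.1·0.09 + 400.1·0.51 + 349.9·0.73 + 349.9·0.25 = 547.322 sabins.
V = 32.1·10.9·4.7 = 1644.483 m³.
Sabine: RT60 = 0.161 × 1644.483 / 547.322 = 0.484 s.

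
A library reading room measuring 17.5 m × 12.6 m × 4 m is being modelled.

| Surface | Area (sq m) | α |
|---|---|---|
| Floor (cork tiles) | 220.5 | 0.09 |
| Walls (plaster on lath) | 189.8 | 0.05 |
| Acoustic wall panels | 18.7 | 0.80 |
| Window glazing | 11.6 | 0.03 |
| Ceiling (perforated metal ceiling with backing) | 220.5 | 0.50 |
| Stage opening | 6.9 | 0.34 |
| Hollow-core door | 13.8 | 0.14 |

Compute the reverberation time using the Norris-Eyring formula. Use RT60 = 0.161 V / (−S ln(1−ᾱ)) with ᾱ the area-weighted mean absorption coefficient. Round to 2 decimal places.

0.78 sec

Total surface area S = 220.5 + 189.8 + 18.7 + 11.6 + 220.5 + 6.9 + 13.8 = 681.8 sq m.
Σ(Sᵢαᵢ) = 220.5×0.09 + 189.8×0.05 + 18.7×0.80 + 11.6×0.03 + 220.5×0.50 + 6.9×0.34 + 13.8×0.14 = 159.171.
ᾱ = 159.171 / 681.8 = 0.2335.
−S·ln(1−ᾱ) = −681.8 × ln(1 − 0.2335) = 181.305.
V = 17.5 × 12.6 × 4 = 882 m³.
RT60 = 0.161 × 882 / 181.305 = 0.78 s.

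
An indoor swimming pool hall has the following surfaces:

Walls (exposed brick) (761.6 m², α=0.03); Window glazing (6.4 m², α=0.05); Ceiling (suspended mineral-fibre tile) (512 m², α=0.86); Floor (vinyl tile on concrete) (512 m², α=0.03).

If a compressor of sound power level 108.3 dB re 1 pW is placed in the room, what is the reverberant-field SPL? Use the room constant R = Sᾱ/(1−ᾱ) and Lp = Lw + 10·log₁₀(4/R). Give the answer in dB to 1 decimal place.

A = 478.848 sabins; S = 1792.0 m².
ᾱ = 0.2672, so room constant R = A/(1−ᾱ) = 653.450 m².
Lp = Lw + 10 log₁₀(4/R) = 108.3 -22.13 = 86.2 dB.

86.2 dB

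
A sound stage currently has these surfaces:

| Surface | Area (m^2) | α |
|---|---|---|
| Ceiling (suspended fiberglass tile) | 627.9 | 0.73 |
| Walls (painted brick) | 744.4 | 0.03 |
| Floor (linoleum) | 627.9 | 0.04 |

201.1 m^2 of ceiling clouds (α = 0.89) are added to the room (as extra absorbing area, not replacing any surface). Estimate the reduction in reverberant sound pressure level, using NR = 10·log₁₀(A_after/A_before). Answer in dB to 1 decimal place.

1.3 dB

Total absorption A_before = 627.9*0.73 + 744.4*0.03 + 627.9*0.04
  = 458.367 + 22.332 + 25.116 = 505.815 m^2 sabins.
Treatment contributes 201.1·0.89 = 178.979 sabins.
A_after = 505.815 + 178.979 = 684.794 sabins.
NR = 10·log₁₀(684.794/505.815) = 1.3 dB.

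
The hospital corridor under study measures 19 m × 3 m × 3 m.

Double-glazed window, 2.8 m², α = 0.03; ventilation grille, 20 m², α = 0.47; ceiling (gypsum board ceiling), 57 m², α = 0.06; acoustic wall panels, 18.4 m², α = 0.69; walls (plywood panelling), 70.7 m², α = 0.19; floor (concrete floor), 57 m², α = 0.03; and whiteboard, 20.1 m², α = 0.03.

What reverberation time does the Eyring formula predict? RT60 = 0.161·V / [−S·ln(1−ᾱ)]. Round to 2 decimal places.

0.61 seconds

S = Σ Sᵢ = 246.0 m².
Σ(Sᵢαᵢ) = 2.8×0.03 + 20×0.47 + 57×0.06 + 18.4×0.69 + 70.7×0.19 + 57×0.03 + 20.1×0.03 = 41.346.
Mean coefficient ᾱ = A/S = 0.1681.
Eyring denominator: −S ln(1−ᾱ) = 45.275.
V = 19 × 3 × 3 = 171 m³.
T = 0.161·V/[−S·ln(1−ᾱ)] = 0.161·171/45.275 = 0.61 s.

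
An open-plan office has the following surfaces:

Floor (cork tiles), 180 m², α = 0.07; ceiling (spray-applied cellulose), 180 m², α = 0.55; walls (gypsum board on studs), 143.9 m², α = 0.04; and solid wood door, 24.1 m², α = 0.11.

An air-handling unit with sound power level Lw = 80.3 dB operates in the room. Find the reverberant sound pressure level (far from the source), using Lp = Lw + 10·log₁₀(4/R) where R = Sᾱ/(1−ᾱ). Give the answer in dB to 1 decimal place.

A = 120.007 sabins; S = 528.0 m².
ᾱ = 0.2273, so room constant R = A/(1−ᾱ) = 155.309 m².
Lp = Lw + 10 log₁₀(4/R) = 80.3 -15.89 = 64.4 dB.

64.4 dB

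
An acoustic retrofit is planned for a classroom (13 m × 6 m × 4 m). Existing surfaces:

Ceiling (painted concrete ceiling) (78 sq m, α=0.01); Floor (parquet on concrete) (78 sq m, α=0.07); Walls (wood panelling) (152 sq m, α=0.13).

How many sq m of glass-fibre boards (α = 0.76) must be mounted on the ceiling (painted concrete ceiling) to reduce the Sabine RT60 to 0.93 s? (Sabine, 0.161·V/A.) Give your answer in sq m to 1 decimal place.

Total absorption A₁ = 78×0.01 + 78×0.07 + 152×0.13
  = 0.780 + 5.460 + 19.760 = 26.000 sq m sabins.
V = 312 m³. Target absorption A₂ = 0.161 × 312 / 0.93 = 54.013 sabins.
Absorption to add: 54.013 − 26.000 = 28.013 sabins.
Net gain per sq m: Δα = 0.76 − 0.01 = 0.75.
Area = ΔA/Δα = 28.013/0.75 = 37.4 sq m.

37.4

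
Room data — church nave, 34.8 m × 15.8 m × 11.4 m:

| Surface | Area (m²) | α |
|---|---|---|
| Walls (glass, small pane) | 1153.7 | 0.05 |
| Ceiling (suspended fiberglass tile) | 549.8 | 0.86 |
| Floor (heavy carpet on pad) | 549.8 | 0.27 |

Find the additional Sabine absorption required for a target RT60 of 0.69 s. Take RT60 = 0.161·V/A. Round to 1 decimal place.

783.6 sabins

Summing Sᵢαᵢ: 57.685 + 472.828 + 148.446 → A₁ = 678.959 sabins.
Target A₂ = 0.161·6268.176/0.69 = 1462.574 sabins (V = 6268.176 m³).
Shortfall: 1462.574 − 678.959 = 783.6 sabins.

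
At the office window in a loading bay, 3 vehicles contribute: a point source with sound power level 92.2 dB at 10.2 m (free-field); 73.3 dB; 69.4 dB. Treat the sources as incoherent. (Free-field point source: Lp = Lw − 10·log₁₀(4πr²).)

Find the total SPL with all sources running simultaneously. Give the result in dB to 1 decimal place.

Source at 10.2 m: Lp = 92.2 − 10·log₁₀(4π·10.2²) = 92.2 − 10·log₁₀(1307.405) = 61.0 dB.
Sum in the linear (power) domain: Σ 10^(Lᵢ/10) = 10^(61.0/10) + 10^(73.3/10) + 10^(69.4/10) = 3.135e+07.
L_total = 10·log₁₀(3.135e+07) = 75.0 dB.

75.0 dB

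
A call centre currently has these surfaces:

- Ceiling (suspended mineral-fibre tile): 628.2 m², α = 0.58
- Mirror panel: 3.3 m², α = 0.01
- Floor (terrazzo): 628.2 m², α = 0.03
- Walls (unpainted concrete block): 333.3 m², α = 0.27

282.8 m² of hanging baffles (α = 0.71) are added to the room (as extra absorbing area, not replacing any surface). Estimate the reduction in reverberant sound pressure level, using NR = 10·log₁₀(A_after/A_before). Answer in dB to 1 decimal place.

A_before = Σ Sᵢαᵢ = 628.2*0.58 + 3.3*0.01 + 628.2*0.03 + 333.3*0.27 = 473.226 sabins.
Added absorption = 282.8 × 0.71 = 200.788 sabins.
A_after = 473.226 + 200.788 = 674.014 sabins.
Reduction = 10 log₁₀(A_after/A_before) = 10 log₁₀(1.4243) = 1.5 dB.

1.5 dB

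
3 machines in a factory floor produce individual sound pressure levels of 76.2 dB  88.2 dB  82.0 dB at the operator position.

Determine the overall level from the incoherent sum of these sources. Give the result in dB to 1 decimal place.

Σ 10^(Lᵢ/10) = 8.609e+08.
Combined level = 10 log₁₀(8.609e+08) = 89.3 dB.

89.3 dB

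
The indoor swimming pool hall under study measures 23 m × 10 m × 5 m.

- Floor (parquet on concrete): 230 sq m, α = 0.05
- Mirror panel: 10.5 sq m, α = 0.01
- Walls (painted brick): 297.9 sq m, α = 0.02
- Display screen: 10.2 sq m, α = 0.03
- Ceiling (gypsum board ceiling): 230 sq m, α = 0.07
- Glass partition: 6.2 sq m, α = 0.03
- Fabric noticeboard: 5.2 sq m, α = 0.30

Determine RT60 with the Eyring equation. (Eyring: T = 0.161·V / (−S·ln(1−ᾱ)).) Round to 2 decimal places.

5.07 sec

Total surface area S = 230 + 10.5 + 297.9 + 10.2 + 230 + 6.2 + 5.2 = 790.0 sq m.
Absorption A = 230·0.05 + 10.5·0.01 + 297.9·0.02 + 10.2·0.03 + 230·0.07 + 6.2·0.03 + 5.2·0.30 = 35.715 sabins.
Mean coefficient ᾱ = A/S = 0.0452.
−S·ln(1−ᾱ) = −790.0 × ln(1 − 0.0452) = 36.540.
V = 23 × 10 × 5 = 1150 m³.
T = 0.161·V/[−S·ln(1−ᾱ)] = 0.161·1150/36.540 = 5.07 s.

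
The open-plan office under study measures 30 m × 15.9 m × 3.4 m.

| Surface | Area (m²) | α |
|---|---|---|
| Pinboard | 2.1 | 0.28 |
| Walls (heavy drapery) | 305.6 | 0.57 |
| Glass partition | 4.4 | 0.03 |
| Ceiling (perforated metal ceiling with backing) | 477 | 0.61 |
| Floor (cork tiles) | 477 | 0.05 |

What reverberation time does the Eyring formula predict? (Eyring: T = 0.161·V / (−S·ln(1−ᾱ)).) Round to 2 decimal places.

0.42 seconds

Total surface area S = 2.1 + 305.6 + 4.4 + 477 + 477 = 1266.1 m².
Σ(Sᵢαᵢ) = 2.1×0.28 + 305.6×0.57 + 4.4×0.03 + 477×0.61 + 477×0.05 = 489.732.
ᾱ = 489.732 / 1266.1 = 0.3868.
−S·ln(1−ᾱ) = −1266.1 × ln(1 − 0.3868) = 619.204.
V = 30 × 15.9 × 3.4 = 1621.8 m³.
RT60 = 0.161 × 1621.8 / 619.204 = 0.42 s.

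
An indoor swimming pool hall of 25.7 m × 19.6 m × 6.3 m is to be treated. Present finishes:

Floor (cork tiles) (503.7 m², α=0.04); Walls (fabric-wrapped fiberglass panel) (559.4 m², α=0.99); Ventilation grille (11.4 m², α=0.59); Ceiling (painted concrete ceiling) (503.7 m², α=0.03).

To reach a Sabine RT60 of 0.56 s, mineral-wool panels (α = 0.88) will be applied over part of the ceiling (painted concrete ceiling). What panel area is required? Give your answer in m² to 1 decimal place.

Summing Sᵢαᵢ: 20.148 + 553.806 + 6.726 + 15.111 → A₁ = 595.791 sabins.
V = 3173.436 m³. Target absorption A₂ = 0.161 × 3173.436 / 0.56 = 912.363 sabins.
Absorption to add: 912.363 − 595.791 = 316.572 sabins.
Each m² of panel replacing the ceiling (painted concrete ceiling) adds (0.88 − 0.03) = 0.85 sabins.
Panel area = 316.572 / 0.85 = 372.4 m².

372.4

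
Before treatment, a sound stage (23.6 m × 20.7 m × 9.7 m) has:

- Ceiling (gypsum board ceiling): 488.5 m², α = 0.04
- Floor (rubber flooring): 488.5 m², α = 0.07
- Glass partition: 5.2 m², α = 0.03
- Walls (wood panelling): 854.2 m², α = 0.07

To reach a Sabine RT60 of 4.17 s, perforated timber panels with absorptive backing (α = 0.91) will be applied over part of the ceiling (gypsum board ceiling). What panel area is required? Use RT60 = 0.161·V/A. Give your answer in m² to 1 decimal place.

79.6

Total absorption A₁ = 488.5*0.04 + 488.5*0.07 + 5.2*0.03 + 854.2*0.07
  = 19.540 + 34.195 + 0.156 + 59.794 = 113.685 m² sabins.
Required A₂ = 0.161·4738.644/4.17 = 182.955 sabins.
ΔA needed = 182.955 − 113.685 = 69.270 sabins.
Net gain per m²: Δα = 0.91 − 0.04 = 0.87.
Area = ΔA/Δα = 69.270/0.87 = 79.6 m².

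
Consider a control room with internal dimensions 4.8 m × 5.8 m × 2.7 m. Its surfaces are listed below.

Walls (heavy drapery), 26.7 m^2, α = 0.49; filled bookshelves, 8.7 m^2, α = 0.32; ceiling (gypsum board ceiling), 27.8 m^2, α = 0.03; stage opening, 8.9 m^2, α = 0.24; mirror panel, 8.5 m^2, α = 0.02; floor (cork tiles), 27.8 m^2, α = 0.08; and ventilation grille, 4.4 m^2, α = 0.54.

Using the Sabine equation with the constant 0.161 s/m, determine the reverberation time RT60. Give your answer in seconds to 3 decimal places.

0.513 seconds

Equivalent absorption area: A = 26.7·0.49 + 8.7·0.32 + 27.8·0.03 + 8.9·0.24 + 8.5·0.02 + 27.8·0.08 + 4.4·0.54 = 23.607 m^2.
Volume V = 4.8 × 5.8 × 2.7 = 75.168 m³.
Sabine: RT60 = 0.161 × 75.168 / 23.607 = 0.513 s.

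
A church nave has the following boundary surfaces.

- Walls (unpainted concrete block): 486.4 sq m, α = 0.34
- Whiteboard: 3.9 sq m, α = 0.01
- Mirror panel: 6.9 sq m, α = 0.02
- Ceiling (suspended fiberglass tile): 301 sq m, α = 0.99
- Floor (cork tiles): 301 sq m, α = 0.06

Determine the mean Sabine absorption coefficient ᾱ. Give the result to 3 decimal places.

0.438

Total surface area S = 1099.2 sq m.
Σ(Sᵢαᵢ) = 486.4×0.34 + 3.9×0.01 + 6.9×0.02 + 301×0.99 + 301×0.06 = 481.603.
ᾱ = A/S = 0.438.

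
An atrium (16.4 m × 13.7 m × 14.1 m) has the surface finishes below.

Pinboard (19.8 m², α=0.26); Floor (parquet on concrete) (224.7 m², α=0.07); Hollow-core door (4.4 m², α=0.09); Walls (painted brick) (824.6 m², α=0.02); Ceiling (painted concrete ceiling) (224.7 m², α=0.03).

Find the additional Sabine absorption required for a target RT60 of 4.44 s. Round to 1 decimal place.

70.4 sabins

Total absorption A₁ = 19.8×0.26 + 224.7×0.07 + 4.4×0.09 + 824.6×0.02 + 224.7×0.03
  = 5.148 + 15.729 + 0.396 + 16.492 + 6.741 = 44.506 m² sabins.
V = 3167.988 m³. Required absorption A₂ = 0.161 × 3167.988 / 4.44 = 114.875 sabins.
ΔA = A₂ − A₁ = 114.875 − 44.506 = 70.4 sabins.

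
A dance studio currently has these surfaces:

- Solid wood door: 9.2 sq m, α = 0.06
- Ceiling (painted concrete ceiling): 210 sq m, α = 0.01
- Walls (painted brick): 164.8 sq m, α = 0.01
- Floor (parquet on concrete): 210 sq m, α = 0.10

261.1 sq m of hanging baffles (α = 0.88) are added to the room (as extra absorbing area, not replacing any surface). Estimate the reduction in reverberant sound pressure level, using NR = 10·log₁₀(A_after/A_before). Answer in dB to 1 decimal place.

10.0 dB

Total absorption A_before = 9.2·0.06 + 210·0.01 + 164.8·0.01 + 210·0.10
  = 0.552 + 2.100 + 1.648 + 21.000 = 25.300 sq m sabins.
Added absorption = 261.1 × 0.88 = 229.768 sabins.
A_after = 25.300 + 229.768 = 255.068 sabins.
NR = 10·log₁₀(255.068/25.300) = 10.0 dB.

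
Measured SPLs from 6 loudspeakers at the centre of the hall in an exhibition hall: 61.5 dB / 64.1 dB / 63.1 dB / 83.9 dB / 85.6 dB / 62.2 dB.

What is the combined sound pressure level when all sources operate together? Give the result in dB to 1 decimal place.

87.9 dB

Sum in the linear (power) domain: Σ 10^(Lᵢ/10) = 10^(61.5/10) + 10^(64.1/10) + 10^(63.1/10) + 10^(83.9/10) + 10^(85.6/10) + 10^(62.2/10) = 6.162e+08.
Back to dB: 10·log₁₀ Σ = 87.9 dB.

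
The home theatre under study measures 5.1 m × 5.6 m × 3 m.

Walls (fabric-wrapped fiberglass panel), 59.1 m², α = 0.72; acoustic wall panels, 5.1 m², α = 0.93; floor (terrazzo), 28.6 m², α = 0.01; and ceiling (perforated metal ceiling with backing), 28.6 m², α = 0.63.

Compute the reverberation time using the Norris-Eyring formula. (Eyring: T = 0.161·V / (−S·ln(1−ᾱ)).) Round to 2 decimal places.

Total surface area S = 59.1 + 5.1 + 28.6 + 28.6 = 121.4 m².
Σ(Sᵢαᵢ) = 59.1×0.72 + 5.1×0.93 + 28.6×0.01 + 28.6×0.63 = 65.599.
ᾱ = 65.599 / 121.4 = 0.5404.
Eyring denominator: −S ln(1−ᾱ) = 94.376.
V = 5.1 × 5.6 × 3 = 85.68 m³.
RT60 = 0.161 × 85.68 / 94.376 = 0.15 s.

0.15 sec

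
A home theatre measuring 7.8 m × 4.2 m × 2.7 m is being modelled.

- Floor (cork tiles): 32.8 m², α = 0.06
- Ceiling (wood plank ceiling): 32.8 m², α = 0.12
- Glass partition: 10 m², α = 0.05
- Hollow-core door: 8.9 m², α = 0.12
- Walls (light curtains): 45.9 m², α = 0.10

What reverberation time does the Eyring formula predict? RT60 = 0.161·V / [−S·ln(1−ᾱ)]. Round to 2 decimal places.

1.13 s

Total surface area S = 32.8 + 32.8 + 10 + 8.9 + 45.9 = 130.4 m².
Σ(Sᵢαᵢ) = 32.8·0.06 + 32.8·0.12 + 10·0.05 + 8.9·0.12 + 45.9·0.10 = 12.062.
Mean coefficient ᾱ = A/S = 0.0925.
−S·ln(1−ᾱ) = −130.4 × ln(1 − 0.0925) = 12.657.
V = 7.8 × 4.2 × 2.7 = 88.452 m³.
T = 0.161·V/[−S·ln(1−ᾱ)] = 0.161·88.452/12.657 = 1.13 s.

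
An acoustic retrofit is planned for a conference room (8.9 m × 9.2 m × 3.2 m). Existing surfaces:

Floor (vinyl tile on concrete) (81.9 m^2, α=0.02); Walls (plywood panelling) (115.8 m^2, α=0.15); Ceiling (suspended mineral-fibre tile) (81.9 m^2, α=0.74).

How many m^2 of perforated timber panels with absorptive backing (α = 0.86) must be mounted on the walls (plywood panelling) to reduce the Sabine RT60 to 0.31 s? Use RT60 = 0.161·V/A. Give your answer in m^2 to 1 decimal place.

79.5

A₁ = Σ Sᵢαᵢ = 81.9*0.02 + 115.8*0.15 + 81.9*0.74 = 79.614 sabins.
V = 262.016 m³. Target absorption A₂ = 0.161 × 262.016 / 0.31 = 136.079 sabins.
Absorption to add: 136.079 − 79.614 = 56.465 sabins.
Net gain per m^2: Δα = 0.86 − 0.15 = 0.71.
Area = ΔA/Δα = 56.465/0.71 = 79.5 m^2.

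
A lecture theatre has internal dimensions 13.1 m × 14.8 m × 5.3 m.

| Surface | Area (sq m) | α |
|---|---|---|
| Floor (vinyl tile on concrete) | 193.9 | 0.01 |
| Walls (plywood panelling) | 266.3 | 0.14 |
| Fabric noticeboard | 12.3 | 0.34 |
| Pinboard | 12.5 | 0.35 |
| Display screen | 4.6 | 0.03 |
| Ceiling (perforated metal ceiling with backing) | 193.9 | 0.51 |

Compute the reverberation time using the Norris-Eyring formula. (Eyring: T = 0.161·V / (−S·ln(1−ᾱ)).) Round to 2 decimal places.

S = Σ Sᵢ = 683.5 sq m.
Σ(Sᵢαᵢ) = 193.9·0.01 + 266.3·0.14 + 12.3·0.34 + 12.5·0.35 + 4.6·0.03 + 193.9·0.51 = 146.805.
ᾱ = 146.805 / 683.5 = 0.2148.
−S·ln(1−ᾱ) = −683.5 × ln(1 − 0.2148) = 165.282.
V = 13.1 × 14.8 × 5.3 = 1027.564 m³.
RT60 = 0.161 × 1027.564 / 165.282 = 1.00 s.

1.00 seconds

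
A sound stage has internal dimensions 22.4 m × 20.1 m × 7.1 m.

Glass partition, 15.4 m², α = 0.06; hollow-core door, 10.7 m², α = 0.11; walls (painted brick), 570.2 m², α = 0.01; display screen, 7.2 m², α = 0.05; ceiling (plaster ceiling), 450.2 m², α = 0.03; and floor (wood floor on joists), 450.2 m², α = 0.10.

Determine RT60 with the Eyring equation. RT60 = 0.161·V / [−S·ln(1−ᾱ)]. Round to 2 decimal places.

7.55 s

Total surface area S = 15.4 + 10.7 + 570.2 + 7.2 + 450.2 + 450.2 = 1503.9 m².
Σ(Sᵢαᵢ) = 15.4·0.06 + 10.7·0.11 + 570.2·0.01 + 7.2·0.05 + 450.2·0.03 + 450.2·0.10 = 66.689.
Mean coefficient ᾱ = A/S = 0.0443.
Eyring denominator: −S ln(1−ᾱ) = 68.144.
V = 22.4 × 20.1 × 7.1 = 3196.704 m³.
T = 0.161·V/[−S·ln(1−ᾱ)] = 0.161·3196.704/68.144 = 7.55 s.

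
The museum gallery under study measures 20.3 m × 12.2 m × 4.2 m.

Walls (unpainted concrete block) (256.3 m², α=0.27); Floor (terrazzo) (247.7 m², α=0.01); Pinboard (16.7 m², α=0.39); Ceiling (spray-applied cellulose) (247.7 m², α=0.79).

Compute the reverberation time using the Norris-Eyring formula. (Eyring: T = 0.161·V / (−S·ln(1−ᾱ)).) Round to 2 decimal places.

0.49 sec

Total surface area S = 256.3 + 247.7 + 16.7 + 247.7 = 768.4 m².
Absorption A = 256.3×0.27 + 247.7×0.01 + 16.7×0.39 + 247.7×0.79 = 273.874 sabins.
Mean coefficient ᾱ = A/S = 0.3564.
−S·ln(1−ᾱ) = −768.4 × ln(1 − 0.3564) = 338.617.
V = 20.3 × 12.2 × 4.2 = 1040.172 m³.
T = 0.161·V/[−S·ln(1−ᾱ)] = 0.161·1040.172/338.617 = 0.49 s.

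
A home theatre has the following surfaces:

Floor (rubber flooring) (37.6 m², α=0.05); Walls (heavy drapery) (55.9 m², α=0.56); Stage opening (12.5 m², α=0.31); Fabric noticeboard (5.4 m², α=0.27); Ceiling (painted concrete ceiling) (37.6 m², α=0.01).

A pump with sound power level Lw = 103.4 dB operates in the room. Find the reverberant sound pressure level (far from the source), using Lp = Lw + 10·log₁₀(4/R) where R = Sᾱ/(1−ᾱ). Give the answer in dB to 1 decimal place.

Σ(Sᵢαᵢ) = 37.6×0.05 + 55.9×0.56 + 12.5×0.31 + 5.4×0.27 + 37.6×0.01 = 38.893; total area S = 149.0 m².
ᾱ = 0.2610, so room constant R = A/(1−ᾱ) = 52.629 m².
Lp = Lw + 10 log₁₀(4/R) = 103.4 -11.19 = 92.2 dB.

92.2 dB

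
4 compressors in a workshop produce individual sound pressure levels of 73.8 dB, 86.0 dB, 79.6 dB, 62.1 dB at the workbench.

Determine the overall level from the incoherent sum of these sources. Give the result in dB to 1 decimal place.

87.1 dB

Sum in the linear (power) domain: Σ 10^(Lᵢ/10) = 10^(73.8/10) + 10^(86.0/10) + 10^(79.6/10) + 10^(62.1/10) = 5.149e+08.
Back to dB: 10·log₁₀ Σ = 87.1 dB.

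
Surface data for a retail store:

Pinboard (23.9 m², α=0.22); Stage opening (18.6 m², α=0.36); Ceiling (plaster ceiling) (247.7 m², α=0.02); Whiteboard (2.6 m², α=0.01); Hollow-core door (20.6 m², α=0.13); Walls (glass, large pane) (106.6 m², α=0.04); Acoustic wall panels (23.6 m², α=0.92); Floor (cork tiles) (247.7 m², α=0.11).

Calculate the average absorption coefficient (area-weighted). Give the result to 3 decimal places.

S = Σ Sᵢ = 23.9 + 18.6 + 247.7 + 2.6 + 20.6 + 106.6 + 23.6 + 247.7 = 691.3 m².
Weighted sum Σ Sα = 72.835.
ᾱ = 72.835 / 691.3 = 0.105.

0.105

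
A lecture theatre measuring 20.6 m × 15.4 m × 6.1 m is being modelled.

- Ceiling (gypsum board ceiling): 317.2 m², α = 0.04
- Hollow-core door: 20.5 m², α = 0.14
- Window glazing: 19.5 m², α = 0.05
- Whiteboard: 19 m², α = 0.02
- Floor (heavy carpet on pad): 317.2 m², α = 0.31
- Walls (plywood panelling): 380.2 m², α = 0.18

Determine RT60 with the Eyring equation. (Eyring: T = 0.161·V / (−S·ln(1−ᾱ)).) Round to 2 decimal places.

1.55 s

Total surface area S = 317.2 + 20.5 + 19.5 + 19 + 317.2 + 380.2 = 1073.6 m².
Absorption A = 317.2×0.04 + 20.5×0.14 + 19.5×0.05 + 19×0.02 + 317.2×0.31 + 380.2×0.18 = 183.681 sabins.
Mean coefficient ᾱ = A/S = 0.1711.
Eyring denominator: −S ln(1−ᾱ) = 201.467.
V = 20.6 × 15.4 × 6.1 = 1935.164 m³.
RT60 = 0.161 × 1935.164 / 201.467 = 1.55 s.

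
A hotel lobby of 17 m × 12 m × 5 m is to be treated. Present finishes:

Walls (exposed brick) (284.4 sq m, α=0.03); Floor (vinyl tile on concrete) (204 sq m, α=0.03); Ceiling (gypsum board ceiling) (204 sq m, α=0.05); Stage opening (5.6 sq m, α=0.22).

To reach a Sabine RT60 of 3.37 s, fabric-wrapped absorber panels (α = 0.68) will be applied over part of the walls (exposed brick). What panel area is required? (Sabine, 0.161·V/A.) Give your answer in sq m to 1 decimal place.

34.8

A₁ = Σ Sᵢαᵢ = 284.4×0.03 + 204×0.03 + 204×0.05 + 5.6×0.22 = 26.084 sabins.
V = 1020 m³. Target absorption A₂ = 0.161 × 1020 / 3.37 = 48.730 sabins.
Absorption to add: 48.730 − 26.084 = 22.646 sabins.
Each sq m of panel replacing the walls (exposed brick) adds (0.68 − 0.03) = 0.65 sabins.
Panel area = 22.646 / 0.65 = 34.8 sq m.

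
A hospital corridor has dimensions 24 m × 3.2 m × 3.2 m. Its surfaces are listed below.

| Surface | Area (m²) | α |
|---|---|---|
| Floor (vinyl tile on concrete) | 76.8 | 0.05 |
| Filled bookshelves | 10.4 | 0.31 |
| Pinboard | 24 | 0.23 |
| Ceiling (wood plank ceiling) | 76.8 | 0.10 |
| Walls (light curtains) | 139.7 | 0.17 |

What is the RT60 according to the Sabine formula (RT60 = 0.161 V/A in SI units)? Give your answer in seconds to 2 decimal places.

A = Σ Sᵢαᵢ = 76.8×0.05 + 10.4×0.31 + 24×0.23 + 76.8×0.10 + 139.7×0.17 = 44.013 sabins.
Room volume: 245.76 m³.
Sabine: RT60 = 0.161 × 245.76 / 44.013 = 0.90 s.

0.90 sec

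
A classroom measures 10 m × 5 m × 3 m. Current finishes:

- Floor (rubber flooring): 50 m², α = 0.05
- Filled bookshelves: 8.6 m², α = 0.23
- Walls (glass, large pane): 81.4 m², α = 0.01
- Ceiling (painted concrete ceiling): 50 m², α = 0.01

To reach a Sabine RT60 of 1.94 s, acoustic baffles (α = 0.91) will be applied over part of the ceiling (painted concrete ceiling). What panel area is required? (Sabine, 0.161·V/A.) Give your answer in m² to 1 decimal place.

7.4

Equivalent absorption area: A₁ = 50×0.05 + 8.6×0.23 + 81.4×0.01 + 50×0.01 = 5.792 m².
V = 150 m³. Target absorption A₂ = 0.161 × 150 / 1.94 = 12.448 sabins.
ΔA needed = 12.448 − 5.792 = 6.656 sabins.
Each m² of panel replacing the ceiling (painted concrete ceiling) adds (0.91 − 0.01) = 0.90 sabins.
Area = ΔA/Δα = 6.656/0.90 = 7.4 m².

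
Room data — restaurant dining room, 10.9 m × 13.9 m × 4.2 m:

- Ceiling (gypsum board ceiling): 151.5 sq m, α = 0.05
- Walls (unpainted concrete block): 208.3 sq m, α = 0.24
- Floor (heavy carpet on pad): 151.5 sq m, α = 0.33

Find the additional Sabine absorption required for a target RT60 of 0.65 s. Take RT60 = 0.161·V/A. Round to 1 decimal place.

50.1 sabins

Summing Sᵢαᵢ: 7.575 + 49.992 + 49.995 → A₁ = 107.562 sabins.
Target A₂ = 0.161·636.342/0.65 = 157.617 sabins (V = 636.342 m³).
Shortfall: 157.617 − 107.562 = 50.1 sabins.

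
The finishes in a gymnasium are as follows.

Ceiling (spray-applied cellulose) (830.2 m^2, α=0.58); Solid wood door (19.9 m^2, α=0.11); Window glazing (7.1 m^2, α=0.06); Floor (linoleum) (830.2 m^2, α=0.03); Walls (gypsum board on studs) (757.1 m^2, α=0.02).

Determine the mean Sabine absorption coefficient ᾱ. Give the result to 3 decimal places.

0.214

Total surface area S = 2444.5 m^2.
Weighted sum Σ Sα = 524.179.
ᾱ = A/S = 0.214.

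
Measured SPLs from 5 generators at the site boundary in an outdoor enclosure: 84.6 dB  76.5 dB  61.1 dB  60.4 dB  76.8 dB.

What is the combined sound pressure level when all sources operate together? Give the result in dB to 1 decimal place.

Sum in the linear (power) domain: Σ 10^(Lᵢ/10) = 10^(84.6/10) + 10^(76.5/10) + 10^(61.1/10) + 10^(60.4/10) + 10^(76.8/10) = 3.833e+08.
Back to dB: 10·log₁₀ Σ = 85.8 dB.

85.8 dB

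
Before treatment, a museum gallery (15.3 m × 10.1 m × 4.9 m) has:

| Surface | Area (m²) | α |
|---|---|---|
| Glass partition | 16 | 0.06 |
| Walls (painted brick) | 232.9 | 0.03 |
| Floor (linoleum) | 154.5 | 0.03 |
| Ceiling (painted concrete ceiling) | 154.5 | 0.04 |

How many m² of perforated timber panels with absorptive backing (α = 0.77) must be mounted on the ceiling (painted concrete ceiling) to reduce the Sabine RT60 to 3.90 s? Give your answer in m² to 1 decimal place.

17.1

A₁ = Σ Sᵢαᵢ = 16*0.06 + 232.9*0.03 + 154.5*0.03 + 154.5*0.04 = 18.762 sabins.
V = 757.197 m³. Target absorption A₂ = 0.161 × 757.197 / 3.90 = 31.259 sabins.
ΔA needed = 31.259 − 18.762 = 12.497 sabins.
Net gain per m²: Δα = 0.77 − 0.04 = 0.73.
Panel area = 12.497 / 0.73 = 17.1 m².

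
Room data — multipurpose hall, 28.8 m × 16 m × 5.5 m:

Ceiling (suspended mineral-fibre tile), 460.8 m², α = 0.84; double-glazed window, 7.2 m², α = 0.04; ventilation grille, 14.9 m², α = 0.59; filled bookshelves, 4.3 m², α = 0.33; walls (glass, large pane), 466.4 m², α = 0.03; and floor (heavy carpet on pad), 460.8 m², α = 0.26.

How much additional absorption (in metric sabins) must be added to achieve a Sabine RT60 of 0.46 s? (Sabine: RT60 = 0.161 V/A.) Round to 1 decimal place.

355.7 sabins

Total absorption A₁ = 460.8*0.84 + 7.2*0.04 + 14.9*0.59 + 4.3*0.33 + 466.4*0.03 + 460.8*0.26
  = 387.072 + 0.288 + 8.791 + 1.419 + 13.992 + 119.808 = 531.370 m² sabins.
Target A₂ = 0.161·2534.4/0.46 = 887.040 sabins (V = 2534.4 m³).
ΔA = A₂ − A₁ = 887.040 − 531.370 = 355.7 sabins.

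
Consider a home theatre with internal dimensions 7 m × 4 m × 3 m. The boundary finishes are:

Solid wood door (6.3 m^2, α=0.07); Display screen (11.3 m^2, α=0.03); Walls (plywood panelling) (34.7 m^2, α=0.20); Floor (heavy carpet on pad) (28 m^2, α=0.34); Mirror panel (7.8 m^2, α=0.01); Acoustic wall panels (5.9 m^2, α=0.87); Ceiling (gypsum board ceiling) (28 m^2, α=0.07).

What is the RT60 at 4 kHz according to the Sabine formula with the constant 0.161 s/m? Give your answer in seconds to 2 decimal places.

0.55 seconds

Summing Sᵢαᵢ: 0.441 + 0.339 + 6.940 + 9.520 + 0.078 + 5.133 + 1.960 → A = 24.411 sabins.
V = 7·4·3 = 84 m³.
Sabine: RT60 = 0.161 × 84 / 24.411 = 0.55 s.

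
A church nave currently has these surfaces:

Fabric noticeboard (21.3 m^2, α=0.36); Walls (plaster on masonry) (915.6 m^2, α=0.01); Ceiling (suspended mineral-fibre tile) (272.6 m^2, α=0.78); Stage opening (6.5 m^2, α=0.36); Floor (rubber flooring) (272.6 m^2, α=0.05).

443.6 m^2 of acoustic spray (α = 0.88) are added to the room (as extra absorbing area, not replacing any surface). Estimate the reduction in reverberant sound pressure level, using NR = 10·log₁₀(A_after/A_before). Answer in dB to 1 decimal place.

4.1 dB

Total absorption A_before = 21.3×0.36 + 915.6×0.01 + 272.6×0.78 + 6.5×0.36 + 272.6×0.05
  = 7.668 + 9.156 + 212.628 + 2.340 + 13.630 = 245.422 m^2 sabins.
Treatment contributes 443.6·0.88 = 390.368 sabins.
New total A_after = 635.790 sabins.
NR = 10·log₁₀(635.790/245.422) = 4.1 dB.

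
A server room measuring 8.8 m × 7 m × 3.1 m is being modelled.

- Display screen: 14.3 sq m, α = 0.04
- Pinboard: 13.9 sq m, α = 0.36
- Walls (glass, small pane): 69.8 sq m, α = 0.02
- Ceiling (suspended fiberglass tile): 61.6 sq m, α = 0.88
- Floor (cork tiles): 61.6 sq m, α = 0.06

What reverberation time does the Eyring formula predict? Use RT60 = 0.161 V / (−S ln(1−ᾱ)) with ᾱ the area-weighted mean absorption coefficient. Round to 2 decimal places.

0.40 s

S = Σ Sᵢ = 221.2 sq m.
Absorption A = 14.3·0.04 + 13.9·0.36 + 69.8·0.02 + 61.6·0.88 + 61.6·0.06 = 64.876 sabins.
Mean coefficient ᾱ = A/S = 0.2933.
−S·ln(1−ᾱ) = −221.2 × ln(1 − 0.2933) = 76.789.
V = 8.8 × 7 × 3.1 = 190.96 m³.
RT60 = 0.161 × 190.96 / 76.789 = 0.40 s.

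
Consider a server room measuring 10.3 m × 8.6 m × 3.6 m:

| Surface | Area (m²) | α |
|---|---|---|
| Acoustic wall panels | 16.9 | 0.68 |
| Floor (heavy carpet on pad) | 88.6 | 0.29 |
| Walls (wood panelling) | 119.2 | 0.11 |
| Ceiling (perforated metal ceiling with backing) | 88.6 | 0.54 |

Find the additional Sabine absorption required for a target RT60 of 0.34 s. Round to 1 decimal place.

52.9 sabins

Summing Sᵢαᵢ: 11.492 + 25.694 + 13.112 + 47.844 → A₁ = 98.142 sabins.
Target A₂ = 0.161·318.888/0.34 = 151.003 sabins (V = 318.888 m³).
Additional absorption ΔA = 151.003 − 98.142 = 52.9 sabins.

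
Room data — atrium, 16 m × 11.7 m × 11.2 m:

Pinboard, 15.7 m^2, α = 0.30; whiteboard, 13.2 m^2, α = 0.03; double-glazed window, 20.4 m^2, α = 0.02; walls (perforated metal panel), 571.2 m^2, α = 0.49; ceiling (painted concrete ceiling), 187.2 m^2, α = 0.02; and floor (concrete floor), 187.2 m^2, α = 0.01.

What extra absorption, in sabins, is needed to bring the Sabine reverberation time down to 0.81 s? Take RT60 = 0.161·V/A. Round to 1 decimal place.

A₁ = Σ Sᵢαᵢ = 15.7·0.30 + 13.2·0.03 + 20.4·0.02 + 571.2·0.49 + 187.2·0.02 + 187.2·0.01 = 291.018 sabins.
For T = 0.81 s, need A₂ = 0.161·V/T = 0.161·2096.64/0.81 = 416.740 sabins.
ΔA = A₂ − A₁ = 416.740 − 291.018 = 125.7 sabins.

125.7 sabins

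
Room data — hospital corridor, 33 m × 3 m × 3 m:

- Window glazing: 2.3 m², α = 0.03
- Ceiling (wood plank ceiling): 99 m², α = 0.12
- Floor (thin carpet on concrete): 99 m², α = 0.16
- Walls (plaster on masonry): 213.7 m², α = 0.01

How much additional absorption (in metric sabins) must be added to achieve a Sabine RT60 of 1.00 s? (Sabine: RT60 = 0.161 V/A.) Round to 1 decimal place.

Summing Sᵢαᵢ: 0.069 + 11.880 + 15.840 + 2.137 → A₁ = 29.926 sabins.
Target A₂ = 0.161·297/1.00 = 47.817 sabins (V = 297 m³).
Shortfall: 47.817 − 29.926 = 17.9 sabins.

17.9 sabins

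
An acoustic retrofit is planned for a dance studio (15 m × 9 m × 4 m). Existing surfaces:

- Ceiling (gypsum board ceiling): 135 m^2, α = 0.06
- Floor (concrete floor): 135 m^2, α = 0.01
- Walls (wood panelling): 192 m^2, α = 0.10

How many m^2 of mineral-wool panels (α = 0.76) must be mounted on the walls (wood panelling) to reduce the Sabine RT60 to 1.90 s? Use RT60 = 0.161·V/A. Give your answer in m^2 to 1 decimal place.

A₁ = Σ Sᵢαᵢ = 135·0.06 + 135·0.01 + 192·0.10 = 28.650 sabins.
Required A₂ = 0.161·540/1.90 = 45.758 sabins.
ΔA needed = 45.758 − 28.650 = 17.108 sabins.
Net gain per m^2: Δα = 0.76 − 0.10 = 0.66.
Area = ΔA/Δα = 17.108/0.66 = 25.9 m^2.

25.9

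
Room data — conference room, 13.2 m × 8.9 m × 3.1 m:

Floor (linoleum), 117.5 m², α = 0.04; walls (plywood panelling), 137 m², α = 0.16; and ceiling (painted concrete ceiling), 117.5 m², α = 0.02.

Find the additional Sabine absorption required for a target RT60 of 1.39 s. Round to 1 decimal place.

Equivalent absorption area: A₁ = 117.5*0.04 + 137*0.16 + 117.5*0.02 = 28.970 m².
For T = 1.39 s, need A₂ = 0.161·V/T = 0.161·364.188/1.39 = 42.183 sabins.
ΔA = A₂ − A₁ = 42.183 − 28.970 = 13.2 sabins.

13.2 sabins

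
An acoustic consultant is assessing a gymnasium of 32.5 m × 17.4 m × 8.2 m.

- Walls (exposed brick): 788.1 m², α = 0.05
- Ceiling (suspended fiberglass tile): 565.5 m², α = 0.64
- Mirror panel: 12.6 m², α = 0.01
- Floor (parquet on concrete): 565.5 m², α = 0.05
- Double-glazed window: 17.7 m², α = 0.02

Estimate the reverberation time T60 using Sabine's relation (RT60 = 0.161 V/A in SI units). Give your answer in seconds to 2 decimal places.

1.74 s

Summing Sᵢαᵢ: 39.405 + 361.920 + 0.126 + 28.275 + 0.354 → A = 430.080 sabins.
Room volume: 4637.1 m³.
T = 0.161 V/A = 0.161·4637.1/430.080 = 1.74 s.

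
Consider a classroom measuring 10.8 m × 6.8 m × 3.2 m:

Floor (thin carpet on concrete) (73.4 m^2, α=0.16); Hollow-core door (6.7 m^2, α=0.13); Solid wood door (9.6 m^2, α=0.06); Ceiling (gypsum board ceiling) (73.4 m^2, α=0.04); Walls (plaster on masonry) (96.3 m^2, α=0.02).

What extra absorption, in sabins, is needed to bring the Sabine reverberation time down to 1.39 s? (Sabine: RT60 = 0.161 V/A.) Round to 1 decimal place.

9.2 sabins

A₁ = Σ Sᵢαᵢ = 73.4*0.16 + 6.7*0.13 + 9.6*0.06 + 73.4*0.04 + 96.3*0.02 = 18.053 sabins.
V = 235.008 m³. Required absorption A₂ = 0.161 × 235.008 / 1.39 = 27.220 sabins.
Shortfall: 27.220 − 18.053 = 9.2 sabins.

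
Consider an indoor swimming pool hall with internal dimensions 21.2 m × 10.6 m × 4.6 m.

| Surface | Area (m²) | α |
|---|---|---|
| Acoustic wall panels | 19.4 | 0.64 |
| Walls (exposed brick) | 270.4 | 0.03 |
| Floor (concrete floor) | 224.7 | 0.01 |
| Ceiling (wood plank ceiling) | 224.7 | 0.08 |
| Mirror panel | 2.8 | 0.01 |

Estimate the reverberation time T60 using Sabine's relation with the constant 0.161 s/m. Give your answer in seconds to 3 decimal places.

A = Σ Sᵢαᵢ = 19.4*0.64 + 270.4*0.03 + 224.7*0.01 + 224.7*0.08 + 2.8*0.01 = 40.779 sabins.
V = 21.2·10.6·4.6 = 1033.712 m³.
T = 0.161 V/A = 0.161·1033.712/40.779 = 4.081 s.

4.081 seconds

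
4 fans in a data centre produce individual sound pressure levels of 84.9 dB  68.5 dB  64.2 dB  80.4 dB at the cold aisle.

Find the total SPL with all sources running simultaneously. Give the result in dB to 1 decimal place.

Σ 10^(Lᵢ/10) = 4.284e+08.
Back to dB: 10·log₁₀ Σ = 86.3 dB.

86.3 dB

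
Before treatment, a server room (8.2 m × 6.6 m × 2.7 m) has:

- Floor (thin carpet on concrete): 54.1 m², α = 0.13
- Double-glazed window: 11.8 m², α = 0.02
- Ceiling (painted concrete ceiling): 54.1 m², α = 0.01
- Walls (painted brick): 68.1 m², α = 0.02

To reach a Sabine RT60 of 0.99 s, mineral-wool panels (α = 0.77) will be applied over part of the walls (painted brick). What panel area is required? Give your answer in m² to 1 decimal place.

A₁ = Σ Sᵢαᵢ = 54.1·0.13 + 11.8·0.02 + 54.1·0.01 + 68.1·0.02 = 9.172 sabins.
Required A₂ = 0.161·146.124/0.99 = 23.764 sabins.
ΔA needed = 23.764 − 9.172 = 14.592 sabins.
Net gain per m²: Δα = 0.77 − 0.02 = 0.75.
Panel area = 14.592 / 0.75 = 19.5 m².

19.5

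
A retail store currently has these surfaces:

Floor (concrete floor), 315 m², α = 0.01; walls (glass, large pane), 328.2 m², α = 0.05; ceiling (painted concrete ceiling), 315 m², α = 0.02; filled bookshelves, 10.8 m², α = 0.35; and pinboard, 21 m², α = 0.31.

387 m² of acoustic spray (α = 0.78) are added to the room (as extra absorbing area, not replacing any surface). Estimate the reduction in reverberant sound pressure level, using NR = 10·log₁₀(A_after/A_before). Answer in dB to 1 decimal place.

9.7 dB

Equivalent absorption area: A_before = 315*0.01 + 328.2*0.05 + 315*0.02 + 10.8*0.35 + 21*0.31 = 36.150 m².
Added absorption = 387 × 0.78 = 301.860 sabins.
New total A_after = 338.010 sabins.
Reduction = 10 log₁₀(A_after/A_before) = 10 log₁₀(9.3502) = 9.7 dB.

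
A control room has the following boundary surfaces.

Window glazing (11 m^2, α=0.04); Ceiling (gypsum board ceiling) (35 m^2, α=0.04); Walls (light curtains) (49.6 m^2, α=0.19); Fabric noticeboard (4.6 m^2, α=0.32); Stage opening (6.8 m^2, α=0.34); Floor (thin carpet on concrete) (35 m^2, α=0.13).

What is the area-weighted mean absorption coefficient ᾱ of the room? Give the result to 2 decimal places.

0.14

S = Σ Sᵢ = 11 + 35 + 49.6 + 4.6 + 6.8 + 35 = 142.0 m^2.
Weighted sum Σ Sα = 19.598.
ᾱ = A/S = 0.14.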